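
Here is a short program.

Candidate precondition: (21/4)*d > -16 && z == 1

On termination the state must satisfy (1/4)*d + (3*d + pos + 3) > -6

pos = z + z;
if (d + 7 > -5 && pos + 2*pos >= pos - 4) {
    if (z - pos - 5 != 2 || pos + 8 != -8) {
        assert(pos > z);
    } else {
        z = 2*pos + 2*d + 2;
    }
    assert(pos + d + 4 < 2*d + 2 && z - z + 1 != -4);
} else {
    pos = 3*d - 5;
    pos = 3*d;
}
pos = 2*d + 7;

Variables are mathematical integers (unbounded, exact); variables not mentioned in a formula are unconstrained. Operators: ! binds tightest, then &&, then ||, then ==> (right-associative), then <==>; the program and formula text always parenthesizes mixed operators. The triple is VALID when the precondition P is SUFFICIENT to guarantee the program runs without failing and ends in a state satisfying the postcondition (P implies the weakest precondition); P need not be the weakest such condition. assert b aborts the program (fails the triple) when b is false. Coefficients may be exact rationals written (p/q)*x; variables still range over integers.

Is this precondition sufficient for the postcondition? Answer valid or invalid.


Working backward. After the program, the postcondition (1/4)*d + (3*d + pos + 3) > -6 must hold; in canonical form it is (13/4)*d + pos > -9.
Before pos := 2*d + 7: (21/4)*d > -16
Then branch requires ((z != pos + 7 || pos != -16) ==> (pos > z && pos < d - 2 && (21/4)*d > -16)) && ((!(z != pos + 7 || pos != -16)) ==> (pos < d - 2 && (21/4)*d > -16)); else branch requires (21/4)*d > -16.
Before the if: ((d > -12 && 2*pos >= -4) ==> (((z != pos + 7 || pos != -16) ==> (pos > z && pos < d - 2 && (21/4)*d > -16)) && ((!(z != pos + 7 || pos != -16)) ==> (pos < d - 2 && (21/4)*d > -16)))) && ((!(d > -12 && 2*pos >= -4)) ==> (21/4)*d > -16)
Before pos := z + z: ((d > -12 && 4*z >= -4) ==> (((z != -7 || 2*z != -16) ==> (z > 0 && 2*z < d - 2 && (21/4)*d > -16)) && ((!(z != -7 || 2*z != -16)) ==> (2*z < d - 2 && (21/4)*d > -16)))) && ((!(d > -12 && 4*z >= -4)) ==> (21/4)*d > -16)
The weakest precondition is ((d > -12 && 4*z >= -4) ==> (((z != -7 || 2*z != -16) ==> (z > 0 && 2*z < d - 2 && (21/4)*d > -16)) && ((!(z != -7 || 2*z != -16)) ==> (2*z < d - 2 && (21/4)*d > -16)))) && ((!(d > -12 && 4*z >= -4)) ==> (21/4)*d > -16).
Check whether (21/4)*d > -16 && z == 1 implies it.
Countermodel: at the initial state d = -3, z = 1, the precondition holds but the weakest precondition fails.
Answer: invalid


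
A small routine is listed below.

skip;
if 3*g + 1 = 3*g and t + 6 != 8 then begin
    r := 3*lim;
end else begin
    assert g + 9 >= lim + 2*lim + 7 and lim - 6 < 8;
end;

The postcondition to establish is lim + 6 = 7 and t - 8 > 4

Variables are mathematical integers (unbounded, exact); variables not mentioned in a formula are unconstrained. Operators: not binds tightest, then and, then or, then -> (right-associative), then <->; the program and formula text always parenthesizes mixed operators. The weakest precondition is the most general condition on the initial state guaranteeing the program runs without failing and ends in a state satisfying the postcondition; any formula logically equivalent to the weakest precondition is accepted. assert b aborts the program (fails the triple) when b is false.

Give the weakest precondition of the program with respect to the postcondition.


Working backward. After the program, the postcondition lim + 6 = 7 and t - 8 > 4 must hold; in canonical form it is lim = 1 and t > 12.
Then branch requires lim = 1 and t > 12; else branch requires g >= 3*lim - 2 and lim < 14 and lim = 1 and t > 12.
Before the if: g >= 3*lim - 2 and lim < 14 and lim = 1 and t > 12
Before skip: g >= 3*lim - 2 and lim < 14 and lim = 1 and t > 12
Answer: WP = g >= 3*lim - 2 and lim < 14 and lim = 1 and t > 12


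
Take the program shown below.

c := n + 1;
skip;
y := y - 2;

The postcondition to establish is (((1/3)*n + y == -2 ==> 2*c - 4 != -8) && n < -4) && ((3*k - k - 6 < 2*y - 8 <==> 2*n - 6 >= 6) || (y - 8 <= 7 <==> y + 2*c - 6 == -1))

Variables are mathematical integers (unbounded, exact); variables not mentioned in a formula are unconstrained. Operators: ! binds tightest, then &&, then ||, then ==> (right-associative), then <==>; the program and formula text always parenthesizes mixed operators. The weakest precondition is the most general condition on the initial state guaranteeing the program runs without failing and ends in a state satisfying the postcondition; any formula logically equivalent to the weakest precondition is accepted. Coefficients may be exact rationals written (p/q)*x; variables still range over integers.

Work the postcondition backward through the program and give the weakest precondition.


Working backward. After the program, the postcondition (((1/3)*n + y == -2 ==> 2*c - 4 != -8) && n < -4) && ((3*k - k - 6 < 2*y - 8 <==> 2*n - 6 >= 6) || (y - 8 <= 7 <==> y + 2*c - 6 == -1)) must hold; in canonical form it is ((1/3)*n + y == -2 ==> 2*c != -4) && n < -4 && ((2*k < 2*y - 2 <==> 2*n >= 12) || (y <= 15 <==> 2*c + y == 5)).
Before y := y - 2: ((1/3)*n + y == 0 ==> 2*c != -4) && n < -4 && ((2*k < 2*y - 6 <==> 2*n >= 12) || (y <= 17 <==> 2*c + y == 7))
Before skip: ((1/3)*n + y == 0 ==> 2*c != -4) && n < -4 && ((2*k < 2*y - 6 <==> 2*n >= 12) || (y <= 17 <==> 2*c + y == 7))
Before c := n + 1: ((1/3)*n + y == 0 ==> 2*n != -6) && n < -4 && ((2*k < 2*y - 6 <==> 2*n >= 12) || (y <= 17 <==> 2*n + y == 5))
Answer: WP = ((1/3)*n + y == 0 ==> 2*n != -6) && n < -4 && ((2*k < 2*y - 6 <==> 2*n >= 12) || (y <= 17 <==> 2*n + y == 5))


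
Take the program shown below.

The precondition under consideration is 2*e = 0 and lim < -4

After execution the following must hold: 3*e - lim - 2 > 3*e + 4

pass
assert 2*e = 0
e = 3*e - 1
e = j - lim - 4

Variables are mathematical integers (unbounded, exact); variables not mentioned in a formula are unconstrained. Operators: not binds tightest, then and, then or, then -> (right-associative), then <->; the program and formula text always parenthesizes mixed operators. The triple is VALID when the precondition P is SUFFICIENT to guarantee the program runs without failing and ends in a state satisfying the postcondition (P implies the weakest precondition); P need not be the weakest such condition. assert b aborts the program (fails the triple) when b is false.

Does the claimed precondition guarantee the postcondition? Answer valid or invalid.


Working backward. After the program, the postcondition 3*e - lim - 2 > 3*e + 4 must hold; in canonical form it is lim < -6.
Before e := j - lim - 4: lim < -6
Before e := 3*e - 1: lim < -6
Before assert 2*e = 0: 2*e = 0 and lim < -6
Before skip: 2*e = 0 and lim < -6
The weakest precondition is 2*e = 0 and lim < -6.
Check whether 2*e = 0 and lim < -4 implies it.
Countermodel: at the initial state e = 0, lim = -6, the precondition holds but the weakest precondition fails.
Answer: invalid


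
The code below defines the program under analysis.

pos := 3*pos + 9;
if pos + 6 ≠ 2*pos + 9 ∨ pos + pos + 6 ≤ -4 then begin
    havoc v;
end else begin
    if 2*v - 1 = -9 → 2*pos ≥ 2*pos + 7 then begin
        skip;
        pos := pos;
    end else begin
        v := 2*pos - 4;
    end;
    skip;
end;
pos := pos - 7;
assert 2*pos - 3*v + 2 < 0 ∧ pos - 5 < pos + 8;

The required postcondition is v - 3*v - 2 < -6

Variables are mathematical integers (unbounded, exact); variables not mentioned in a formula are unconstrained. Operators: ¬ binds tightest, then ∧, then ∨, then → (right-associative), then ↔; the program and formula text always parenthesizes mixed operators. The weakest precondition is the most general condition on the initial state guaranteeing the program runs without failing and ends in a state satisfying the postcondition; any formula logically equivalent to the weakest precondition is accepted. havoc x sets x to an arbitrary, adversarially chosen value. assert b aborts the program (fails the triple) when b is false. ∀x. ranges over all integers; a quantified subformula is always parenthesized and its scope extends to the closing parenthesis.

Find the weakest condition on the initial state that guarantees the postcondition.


Working backward. After the program, the postcondition v - 3*v - 2 < -6 must hold; in canonical form it is 2*v > 4.
Before assert 2*pos - 3*v + 2 < 0 ∧ pos - 5 < pos + 8: 2*pos < 3*v - 2 ∧ 2*v > 4
Before pos := pos - 7: 2*pos < 3*v + 12 ∧ 2*v > 4
Then branch requires ∀v_1. (2*pos < 3*v_1 + 12 ∧ 2*v_1 > 4); else branch requires ((¬(2*v = -8)) → (2*pos < 3*v + 12 ∧ 2*v > 4)) ∧ (2*v = -8 → (4*pos > 0 ∧ 4*pos > 12)).
Before the if: ((pos ≠ -3 ∨ 2*pos ≤ -10) → (∀v_1. (2*pos < 3*v_1 + 12 ∧ 2*v_1 > 4))) ∧ ((¬(pos ≠ -3 ∨ 2*pos ≤ -10)) → (((¬(2*v = -8)) → (2*pos < 3*v + 12 ∧ 2*v > 4)) ∧ (2*v = -8 → (4*pos > 0 ∧ 4*pos > 12))))
Before pos := 3*pos + 9: ((3*pos ≠ -12 ∨ 6*pos ≤ -28) → (∀v_1. (6*pos < 3*v_1 - 6 ∧ 2*v_1 > 4))) ∧ ((¬(3*pos ≠ -12 ∨ 6*pos ≤ -28)) → (((¬(2*v = -8)) → (6*pos < 3*v - 6 ∧ 2*v > 4)) ∧ (2*v = -8 → (12*pos > -36 ∧ 12*pos > -24))))
Answer: WP = ((3*pos ≠ -12 ∨ 6*pos ≤ -28) → (∀v_1. (6*pos < 3*v_1 - 6 ∧ 2*v_1 > 4))) ∧ ((¬(3*pos ≠ -12 ∨ 6*pos ≤ -28)) → (((¬(2*v = -8)) → (6*pos < 3*v - 6 ∧ 2*v > 4)) ∧ (2*v = -8 → (12*pos > -36 ∧ 12*pos > -24))))


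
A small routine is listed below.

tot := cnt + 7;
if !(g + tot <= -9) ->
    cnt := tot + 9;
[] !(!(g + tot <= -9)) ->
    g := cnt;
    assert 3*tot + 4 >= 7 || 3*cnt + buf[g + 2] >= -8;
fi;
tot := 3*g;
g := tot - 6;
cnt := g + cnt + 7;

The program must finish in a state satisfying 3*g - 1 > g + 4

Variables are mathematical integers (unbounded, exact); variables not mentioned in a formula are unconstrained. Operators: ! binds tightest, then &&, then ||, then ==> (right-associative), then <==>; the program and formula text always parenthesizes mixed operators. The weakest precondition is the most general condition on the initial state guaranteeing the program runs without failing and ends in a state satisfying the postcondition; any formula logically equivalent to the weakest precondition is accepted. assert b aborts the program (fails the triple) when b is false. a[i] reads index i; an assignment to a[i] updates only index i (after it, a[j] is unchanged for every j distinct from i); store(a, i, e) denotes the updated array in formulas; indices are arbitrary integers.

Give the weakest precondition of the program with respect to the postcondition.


Working backward. After the program, the postcondition 3*g - 1 > g + 4 must hold; in canonical form it is 2*g > 5.
Before cnt := g + cnt + 7: 2*g > 5
Before g := tot - 6: 2*tot > 17
Before tot := 3*g: 6*g > 17
Then branch requires 6*g > 17; else branch requires (3*tot >= 3 || buf[cnt + 2] + 3*cnt >= -8) && 6*cnt > 17.
Before the if: ((!(g + tot <= -9)) ==> 6*g > 17) && (g + tot <= -9 ==> ((3*tot >= 3 || buf[cnt + 2] + 3*cnt >= -8) && 6*cnt > 17))
Before tot := cnt + 7: ((!(cnt + g <= -16)) ==> 6*g > 17) && (cnt + g <= -16 ==> ((3*cnt >= -18 || buf[cnt + 2] + 3*cnt >= -8) && 6*cnt > 17))
Answer: WP = ((!(cnt + g <= -16)) ==> 6*g > 17) && (cnt + g <= -16 ==> ((3*cnt >= -18 || buf[cnt + 2] + 3*cnt >= -8) && 6*cnt > 17))


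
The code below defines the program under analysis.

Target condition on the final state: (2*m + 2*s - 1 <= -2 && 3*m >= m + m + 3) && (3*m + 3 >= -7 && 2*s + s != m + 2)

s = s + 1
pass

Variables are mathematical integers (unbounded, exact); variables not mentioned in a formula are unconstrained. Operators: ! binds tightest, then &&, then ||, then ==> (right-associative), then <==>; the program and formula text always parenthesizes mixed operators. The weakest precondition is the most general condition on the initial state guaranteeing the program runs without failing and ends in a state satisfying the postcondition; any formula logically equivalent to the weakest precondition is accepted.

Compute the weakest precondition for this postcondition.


Working backward. After the program, the postcondition (2*m + 2*s - 1 <= -2 && 3*m >= m + m + 3) && (3*m + 3 >= -7 && 2*s + s != m + 2) must hold; in canonical form it is 2*m + 2*s <= -1 && m >= 3 && 3*m >= -10 && 3*s != m + 2.
Before skip: 2*m + 2*s <= -1 && m >= 3 && 3*m >= -10 && 3*s != m + 2
Before s := s + 1: 2*m + 2*s <= -3 && m >= 3 && 3*m >= -10 && 3*s != m - 1
Answer: WP = 2*m + 2*s <= -3 && m >= 3 && 3*m >= -10 && 3*s != m - 1


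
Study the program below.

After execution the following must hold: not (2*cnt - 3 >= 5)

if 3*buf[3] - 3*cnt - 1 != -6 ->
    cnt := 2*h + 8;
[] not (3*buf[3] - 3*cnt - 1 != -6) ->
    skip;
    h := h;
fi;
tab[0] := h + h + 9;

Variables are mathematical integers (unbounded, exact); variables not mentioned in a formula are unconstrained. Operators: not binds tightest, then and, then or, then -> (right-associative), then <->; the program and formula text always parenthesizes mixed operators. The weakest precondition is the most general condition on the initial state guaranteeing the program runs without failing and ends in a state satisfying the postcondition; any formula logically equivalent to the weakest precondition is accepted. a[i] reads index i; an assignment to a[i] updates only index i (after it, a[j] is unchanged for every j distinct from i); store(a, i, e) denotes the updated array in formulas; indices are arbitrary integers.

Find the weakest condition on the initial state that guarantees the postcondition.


Working backward. After the program, the postcondition not (2*cnt - 3 >= 5) must hold; in canonical form it is not (2*cnt >= 8).
Before tab[0] := h + h + 9: not (2*cnt >= 8)
Then branch requires not (4*h >= -8); else branch requires not (2*cnt >= 8).
Before the if: (3*buf[3] != 3*cnt - 5 -> (not (4*h >= -8))) and ((not (3*buf[3] != 3*cnt - 5)) -> (not (2*cnt >= 8)))
Answer: WP = (3*buf[3] != 3*cnt - 5 -> (not (4*h >= -8))) and ((not (3*buf[3] != 3*cnt - 5)) -> (not (2*cnt >= 8)))


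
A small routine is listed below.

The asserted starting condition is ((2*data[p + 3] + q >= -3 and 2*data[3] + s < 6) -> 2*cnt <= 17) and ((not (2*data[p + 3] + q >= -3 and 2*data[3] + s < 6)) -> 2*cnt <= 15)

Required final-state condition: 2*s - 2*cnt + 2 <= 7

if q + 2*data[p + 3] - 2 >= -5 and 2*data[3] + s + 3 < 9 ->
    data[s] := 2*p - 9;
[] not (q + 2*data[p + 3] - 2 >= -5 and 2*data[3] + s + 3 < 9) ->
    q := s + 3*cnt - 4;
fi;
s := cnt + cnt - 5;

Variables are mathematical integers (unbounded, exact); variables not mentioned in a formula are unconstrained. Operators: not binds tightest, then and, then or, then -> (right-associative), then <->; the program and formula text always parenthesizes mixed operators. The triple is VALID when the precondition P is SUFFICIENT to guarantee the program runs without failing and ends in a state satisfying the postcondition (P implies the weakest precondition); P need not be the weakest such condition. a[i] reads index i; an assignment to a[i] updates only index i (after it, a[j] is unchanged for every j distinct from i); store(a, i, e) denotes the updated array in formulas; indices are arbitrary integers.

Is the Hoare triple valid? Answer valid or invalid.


Working backward. After the program, the postcondition 2*s - 2*cnt + 2 <= 7 must hold; in canonical form it is 2*s <= 2*cnt + 5.
Before s := cnt + cnt - 5: 2*cnt <= 15
Then branch requires 2*cnt <= 15; else branch requires 2*cnt <= 15.
Before the if: ((2*data[p + 3] + q >= -3 and 2*data[3] + s < 6) -> 2*cnt <= 15) and ((not (2*data[p + 3] + q >= -3 and 2*data[3] + s < 6)) -> 2*cnt <= 15)
The weakest precondition is ((2*data[p + 3] + q >= -3 and 2*data[3] + s < 6) -> 2*cnt <= 15) and ((not (2*data[p + 3] + q >= -3 and 2*data[3] + s < 6)) -> 2*cnt <= 15).
Check whether ((2*data[p + 3] + q >= -3 and 2*data[3] + s < 6) -> 2*cnt <= 17) and ((not (2*data[p + 3] + q >= -3 and 2*data[3] + s < 6)) -> 2*cnt <= 15) implies it.
Countermodel: at the initial state cnt = 8, data = {[0] = 0, [3] = 0, elsewhere 0}, p = -3, q = -3, s = 5, the precondition holds but the weakest precondition fails.
Answer: invalid


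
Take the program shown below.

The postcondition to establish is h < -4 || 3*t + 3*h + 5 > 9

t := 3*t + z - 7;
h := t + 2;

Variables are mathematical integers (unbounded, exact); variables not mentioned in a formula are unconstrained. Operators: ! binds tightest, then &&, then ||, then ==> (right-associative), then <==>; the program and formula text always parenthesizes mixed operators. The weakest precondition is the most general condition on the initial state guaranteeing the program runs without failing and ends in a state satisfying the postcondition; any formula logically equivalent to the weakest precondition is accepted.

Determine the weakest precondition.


Working backward. After the program, the postcondition h < -4 || 3*t + 3*h + 5 > 9 must hold; in canonical form it is h < -4 || 3*h + 3*t > 4.
Before h := t + 2: t < -6 || 6*t > -2
Before t := 3*t + z - 7: 3*t + z < 1 || 18*t + 6*z > 40
Answer: WP = 3*t + z < 1 || 18*t + 6*z > 40


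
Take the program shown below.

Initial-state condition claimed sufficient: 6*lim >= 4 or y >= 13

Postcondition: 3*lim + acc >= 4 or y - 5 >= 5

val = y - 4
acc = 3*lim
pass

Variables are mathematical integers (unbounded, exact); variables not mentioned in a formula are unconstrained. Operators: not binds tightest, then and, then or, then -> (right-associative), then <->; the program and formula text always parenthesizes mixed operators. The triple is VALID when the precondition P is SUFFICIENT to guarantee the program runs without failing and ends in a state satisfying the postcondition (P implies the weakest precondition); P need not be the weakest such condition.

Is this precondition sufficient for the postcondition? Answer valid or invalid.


Working backward. After the program, the postcondition 3*lim + acc >= 4 or y - 5 >= 5 must hold; in canonical form it is acc + 3*lim >= 4 or y >= 10.
Before skip: acc + 3*lim >= 4 or y >= 10
Before acc := 3*lim: 6*lim >= 4 or y >= 10
Before val := y - 4: 6*lim >= 4 or y >= 10
The weakest precondition is 6*lim >= 4 or y >= 10.
Check whether 6*lim >= 4 or y >= 13 implies it.
Every state satisfying the precondition satisfies the weakest precondition: the implication holds.
Answer: valid


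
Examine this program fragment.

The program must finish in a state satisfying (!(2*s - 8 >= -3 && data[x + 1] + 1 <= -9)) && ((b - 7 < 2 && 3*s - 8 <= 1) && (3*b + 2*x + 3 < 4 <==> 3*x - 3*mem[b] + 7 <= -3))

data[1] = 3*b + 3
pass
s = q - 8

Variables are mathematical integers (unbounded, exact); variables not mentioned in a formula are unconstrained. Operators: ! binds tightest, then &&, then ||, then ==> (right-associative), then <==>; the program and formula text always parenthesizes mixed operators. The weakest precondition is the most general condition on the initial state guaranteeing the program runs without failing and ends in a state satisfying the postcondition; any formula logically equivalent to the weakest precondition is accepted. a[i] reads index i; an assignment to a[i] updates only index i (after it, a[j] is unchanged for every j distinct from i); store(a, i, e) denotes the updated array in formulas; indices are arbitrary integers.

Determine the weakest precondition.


Working backward. After the program, the postcondition (!(2*s - 8 >= -3 && data[x + 1] + 1 <= -9)) && ((b - 7 < 2 && 3*s - 8 <= 1) && (3*b + 2*x + 3 < 4 <==> 3*x - 3*mem[b] + 7 <= -3)) must hold; in canonical form it is (!(2*s >= 5 && data[x + 1] <= -10)) && b < 9 && 3*s <= 9 && (3*b + 2*x < 1 <==> 3*x <= 3*mem[b] - 10).
Before s := q - 8: (!(2*q >= 21 && data[x + 1] <= -10)) && b < 9 && 3*q <= 33 && (3*b + 2*x < 1 <==> 3*x <= 3*mem[b] - 10)
Before skip: (!(2*q >= 21 && data[x + 1] <= -10)) && b < 9 && 3*q <= 33 && (3*b + 2*x < 1 <==> 3*x <= 3*mem[b] - 10)
Before data[1] := 3*b + 3: (!(2*q >= 21 && store(data, 1, 3*b + 3)[x + 1] <= -10)) && b < 9 && 3*q <= 33 && (3*b + 2*x < 1 <==> 3*x <= 3*mem[b] - 10)
Answer: WP = (!(2*q >= 21 && store(data, 1, 3*b + 3)[x + 1] <= -10)) && b < 9 && 3*q <= 33 && (3*b + 2*x < 1 <==> 3*x <= 3*mem[b] - 10)


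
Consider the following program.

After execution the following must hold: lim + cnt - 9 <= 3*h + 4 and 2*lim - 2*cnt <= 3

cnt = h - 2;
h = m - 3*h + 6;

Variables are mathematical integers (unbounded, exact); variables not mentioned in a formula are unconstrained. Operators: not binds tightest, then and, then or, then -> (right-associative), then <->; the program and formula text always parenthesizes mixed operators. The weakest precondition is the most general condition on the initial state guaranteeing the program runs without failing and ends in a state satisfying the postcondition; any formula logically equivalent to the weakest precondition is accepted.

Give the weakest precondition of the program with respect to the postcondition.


Working backward. After the program, the postcondition lim + cnt - 9 <= 3*h + 4 and 2*lim - 2*cnt <= 3 must hold; in canonical form it is cnt + lim <= 3*h + 13 and 2*lim <= 2*cnt + 3.
Before h := m - 3*h + 6: cnt + 9*h + lim <= 3*m + 31 and 2*lim <= 2*cnt + 3
Before cnt := h - 2: 10*h + lim <= 3*m + 33 and 2*lim <= 2*h - 1
Answer: WP = 10*h + lim <= 3*m + 33 and 2*lim <= 2*h - 1


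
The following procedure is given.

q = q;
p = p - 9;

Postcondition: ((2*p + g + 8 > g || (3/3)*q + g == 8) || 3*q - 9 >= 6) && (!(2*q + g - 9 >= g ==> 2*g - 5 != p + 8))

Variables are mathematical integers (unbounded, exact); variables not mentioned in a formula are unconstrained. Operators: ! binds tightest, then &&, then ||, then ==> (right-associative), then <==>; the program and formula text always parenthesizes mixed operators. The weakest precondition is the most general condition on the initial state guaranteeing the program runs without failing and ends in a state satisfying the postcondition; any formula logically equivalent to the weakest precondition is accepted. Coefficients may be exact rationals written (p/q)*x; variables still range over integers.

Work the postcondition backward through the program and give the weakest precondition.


Working backward. After the program, the postcondition ((2*p + g + 8 > g || (3/3)*q + g == 8) || 3*q - 9 >= 6) && (!(2*q + g - 9 >= g ==> 2*g - 5 != p + 8)) must hold; in canonical form it is (2*p > -8 || g + q == 8 || 3*q >= 15) && (!(2*q >= 9 ==> 2*g != p + 13)).
Before p := p - 9: (2*p > 10 || g + q == 8 || 3*q >= 15) && (!(2*q >= 9 ==> 2*g != p + 4))
Before q := q: (2*p > 10 || g + q == 8 || 3*q >= 15) && (!(2*q >= 9 ==> 2*g != p + 4))
Answer: WP = (2*p > 10 || g + q == 8 || 3*q >= 15) && (!(2*q >= 9 ==> 2*g != p + 4))


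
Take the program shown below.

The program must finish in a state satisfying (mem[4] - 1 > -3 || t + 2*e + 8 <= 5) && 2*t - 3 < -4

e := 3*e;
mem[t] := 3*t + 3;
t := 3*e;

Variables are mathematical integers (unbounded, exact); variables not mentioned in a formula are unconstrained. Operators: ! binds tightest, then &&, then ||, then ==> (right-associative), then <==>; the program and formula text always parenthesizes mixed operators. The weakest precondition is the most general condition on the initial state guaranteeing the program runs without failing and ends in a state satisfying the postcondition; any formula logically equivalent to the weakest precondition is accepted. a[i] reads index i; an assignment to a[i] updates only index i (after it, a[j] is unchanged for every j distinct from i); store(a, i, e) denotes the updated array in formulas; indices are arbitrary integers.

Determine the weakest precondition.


Working backward. After the program, the postcondition (mem[4] - 1 > -3 || t + 2*e + 8 <= 5) && 2*t - 3 < -4 must hold; in canonical form it is (mem[4] > -2 || 2*e + t <= -3) && 2*t < -1.
Before t := 3*e: (mem[4] > -2 || 5*e <= -3) && 6*e < -1
Before mem[t] := 3*t + 3: (store(mem, t, 3*t + 3)[4] > -2 || 5*e <= -3) && 6*e < -1
Before e := 3*e: (store(mem, t, 3*t + 3)[4] > -2 || 15*e <= -3) && 18*e < -1
Answer: WP = (store(mem, t, 3*t + 3)[4] > -2 || 15*e <= -3) && 18*e < -1


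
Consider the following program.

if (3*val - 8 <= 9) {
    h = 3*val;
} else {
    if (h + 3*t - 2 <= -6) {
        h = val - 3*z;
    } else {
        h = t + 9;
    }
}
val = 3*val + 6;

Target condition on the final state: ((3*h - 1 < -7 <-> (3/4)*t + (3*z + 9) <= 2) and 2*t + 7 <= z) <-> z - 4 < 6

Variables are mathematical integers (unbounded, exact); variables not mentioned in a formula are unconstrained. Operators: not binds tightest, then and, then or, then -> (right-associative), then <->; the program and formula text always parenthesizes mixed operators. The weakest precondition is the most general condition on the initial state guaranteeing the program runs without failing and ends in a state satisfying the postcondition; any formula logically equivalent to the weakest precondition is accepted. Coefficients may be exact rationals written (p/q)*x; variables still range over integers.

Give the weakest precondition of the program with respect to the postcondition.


Working backward. After the program, the postcondition ((3*h - 1 < -7 <-> (3/4)*t + (3*z + 9) <= 2) and 2*t + 7 <= z) <-> z - 4 < 6 must hold; in canonical form it is ((3*h < -6 <-> (3/4)*t + 3*z <= -7) and 2*t <= z - 7) <-> z < 10.
Before val := 3*val + 6: ((3*h < -6 <-> (3/4)*t + 3*z <= -7) and 2*t <= z - 7) <-> z < 10
Then branch requires ((9*val < -6 <-> (3/4)*t + 3*z <= -7) and 2*t <= z - 7) <-> z < 10; else branch requires (h + 3*t <= -4 -> (((3*val < 9*z - 6 <-> (3/4)*t + 3*z <= -7) and 2*t <= z - 7) <-> z < 10)) and ((not (h + 3*t <= -4)) -> (((3*t < -33 <-> (3/4)*t + 3*z <= -7) and 2*t <= z - 7) <-> z < 10)).
Before the if: (3*val <= 17 -> (((9*val < -6 <-> (3/4)*t + 3*z <= -7) and 2*t <= z - 7) <-> z < 10)) and ((not (3*val <= 17)) -> ((h + 3*t <= -4 -> (((3*val < 9*z - 6 <-> (3/4)*t + 3*z <= -7) and 2*t <= z - 7) <-> z < 10)) and ((not (h + 3*t <= -4)) -> (((3*t < -33 <-> (3/4)*t + 3*z <= -7) and 2*t <= z - 7) <-> z < 10))))
Answer: WP = (3*val <= 17 -> (((9*val < -6 <-> (3/4)*t + 3*z <= -7) and 2*t <= z - 7) <-> z < 10)) and ((not (3*val <= 17)) -> ((h + 3*t <= -4 -> (((3*val < 9*z - 6 <-> (3/4)*t + 3*z <= -7) and 2*t <= z - 7) <-> z < 10)) and ((not (h + 3*t <= -4)) -> (((3*t < -33 <-> (3/4)*t + 3*z <= -7) and 2*t <= z - 7) <-> z < 10))))


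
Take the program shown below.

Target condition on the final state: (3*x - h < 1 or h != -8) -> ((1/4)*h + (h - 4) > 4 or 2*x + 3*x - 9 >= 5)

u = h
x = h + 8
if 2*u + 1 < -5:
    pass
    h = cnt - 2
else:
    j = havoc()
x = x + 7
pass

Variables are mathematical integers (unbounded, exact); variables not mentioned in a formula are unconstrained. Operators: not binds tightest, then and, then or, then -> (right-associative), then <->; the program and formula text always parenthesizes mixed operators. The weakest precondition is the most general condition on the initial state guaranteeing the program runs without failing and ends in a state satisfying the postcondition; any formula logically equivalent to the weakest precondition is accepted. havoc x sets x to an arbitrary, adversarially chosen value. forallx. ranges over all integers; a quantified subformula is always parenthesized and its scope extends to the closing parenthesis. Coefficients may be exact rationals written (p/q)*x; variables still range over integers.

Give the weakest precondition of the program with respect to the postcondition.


Working backward. After the program, the postcondition (3*x - h < 1 or h != -8) -> ((1/4)*h + (h - 4) > 4 or 2*x + 3*x - 9 >= 5) must hold; in canonical form it is (3*x < h + 1 or h != -8) -> ((5/4)*h > 8 or 5*x >= 14).
Before skip: (3*x < h + 1 or h != -8) -> ((5/4)*h > 8 or 5*x >= 14)
Before x := x + 7: (3*x < h - 20 or h != -8) -> ((5/4)*h > 8 or 5*x >= -21)
Then branch requires (3*x < cnt - 22 or cnt != -6) -> ((5/4)*cnt > 21/2 or 5*x >= -21); else branch requires (3*x < h - 20 or h != -8) -> ((5/4)*h > 8 or 5*x >= -21).
Before the if: (2*u < -6 -> ((3*x < cnt - 22 or cnt != -6) -> ((5/4)*cnt > 21/2 or 5*x >= -21))) and ((not (2*u < -6)) -> ((3*x < h - 20 or h != -8) -> ((5/4)*h > 8 or 5*x >= -21)))
Before x := h + 8: (2*u < -6 -> ((3*h < cnt - 46 or cnt != -6) -> ((5/4)*cnt > 21/2 or 5*h >= -61))) and ((not (2*u < -6)) -> ((2*h < -44 or h != -8) -> ((5/4)*h > 8 or 5*h >= -61)))
Before u := h: (2*h < -6 -> ((3*h < cnt - 46 or cnt != -6) -> ((5/4)*cnt > 21/2 or 5*h >= -61))) and ((not (2*h < -6)) -> ((2*h < -44 or h != -8) -> ((5/4)*h > 8 or 5*h >= -61)))
Answer: WP = (2*h < -6 -> ((3*h < cnt - 46 or cnt != -6) -> ((5/4)*cnt > 21/2 or 5*h >= -61))) and ((not (2*h < -6)) -> ((2*h < -44 or h != -8) -> ((5/4)*h > 8 or 5*h >= -61)))


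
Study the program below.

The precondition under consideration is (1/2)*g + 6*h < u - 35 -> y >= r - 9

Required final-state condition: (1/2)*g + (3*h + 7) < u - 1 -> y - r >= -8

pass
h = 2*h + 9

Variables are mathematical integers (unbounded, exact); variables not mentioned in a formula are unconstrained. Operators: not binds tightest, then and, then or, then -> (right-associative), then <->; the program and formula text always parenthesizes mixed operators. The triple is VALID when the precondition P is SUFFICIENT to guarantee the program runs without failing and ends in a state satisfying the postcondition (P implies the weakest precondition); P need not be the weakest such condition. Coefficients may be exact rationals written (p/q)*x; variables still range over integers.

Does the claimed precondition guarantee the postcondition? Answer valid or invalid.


Working backward. After the program, the postcondition (1/2)*g + (3*h + 7) < u - 1 -> y - r >= -8 must hold; in canonical form it is (1/2)*g + 3*h < u - 8 -> y >= r - 8.
Before h := 2*h + 9: (1/2)*g + 6*h < u - 35 -> y >= r - 8
Before skip: (1/2)*g + 6*h < u - 35 -> y >= r - 8
The weakest precondition is (1/2)*g + 6*h < u - 35 -> y >= r - 8.
Check whether (1/2)*g + 6*h < u - 35 -> y >= r - 9 implies it.
Countermodel: at the initial state g = -71, h = 0, r = 9, u = 0, y = 0, the precondition holds but the weakest precondition fails.
Answer: invalid


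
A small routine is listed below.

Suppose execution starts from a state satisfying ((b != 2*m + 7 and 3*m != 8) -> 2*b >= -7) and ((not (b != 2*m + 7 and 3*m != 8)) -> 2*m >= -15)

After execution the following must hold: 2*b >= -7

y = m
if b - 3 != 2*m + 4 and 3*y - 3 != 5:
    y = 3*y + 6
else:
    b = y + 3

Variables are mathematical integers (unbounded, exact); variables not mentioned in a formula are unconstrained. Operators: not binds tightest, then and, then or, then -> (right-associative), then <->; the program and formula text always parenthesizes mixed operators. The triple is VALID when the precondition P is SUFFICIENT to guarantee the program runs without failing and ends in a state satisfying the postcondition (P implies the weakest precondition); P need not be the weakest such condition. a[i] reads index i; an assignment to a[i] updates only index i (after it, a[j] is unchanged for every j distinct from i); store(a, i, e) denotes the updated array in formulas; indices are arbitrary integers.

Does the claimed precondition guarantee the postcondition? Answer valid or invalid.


Working backward. After the program, 2*b >= -7 must hold.
Then branch requires 2*b >= -7; else branch requires 2*y >= -13.
Before the if: ((b != 2*m + 7 and 3*y != 8) -> 2*b >= -7) and ((not (b != 2*m + 7 and 3*y != 8)) -> 2*y >= -13)
Before y := m: ((b != 2*m + 7 and 3*m != 8) -> 2*b >= -7) and ((not (b != 2*m + 7 and 3*m != 8)) -> 2*m >= -13)
The weakest precondition is ((b != 2*m + 7 and 3*m != 8) -> 2*b >= -7) and ((not (b != 2*m + 7 and 3*m != 8)) -> 2*m >= -13).
Check whether ((b != 2*m + 7 and 3*m != 8) -> 2*b >= -7) and ((not (b != 2*m + 7 and 3*m != 8)) -> 2*m >= -15) implies it.
Countermodel: at the initial state b = -7, m = -7, the precondition holds but the weakest precondition fails.
Answer: invalid


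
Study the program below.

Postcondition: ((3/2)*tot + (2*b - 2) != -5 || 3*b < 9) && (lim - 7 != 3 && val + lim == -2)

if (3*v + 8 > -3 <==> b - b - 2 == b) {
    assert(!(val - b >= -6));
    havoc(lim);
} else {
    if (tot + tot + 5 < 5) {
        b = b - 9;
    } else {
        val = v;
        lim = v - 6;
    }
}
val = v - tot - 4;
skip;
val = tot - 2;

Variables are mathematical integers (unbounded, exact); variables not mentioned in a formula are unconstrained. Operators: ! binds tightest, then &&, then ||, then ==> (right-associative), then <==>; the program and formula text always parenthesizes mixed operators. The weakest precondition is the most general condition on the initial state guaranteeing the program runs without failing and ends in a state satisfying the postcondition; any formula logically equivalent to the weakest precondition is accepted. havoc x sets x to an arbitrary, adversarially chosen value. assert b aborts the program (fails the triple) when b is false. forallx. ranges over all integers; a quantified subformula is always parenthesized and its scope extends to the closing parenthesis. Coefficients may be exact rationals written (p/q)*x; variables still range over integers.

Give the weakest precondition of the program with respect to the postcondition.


Working backward. After the program, the postcondition ((3/2)*tot + (2*b - 2) != -5 || 3*b < 9) && (lim - 7 != 3 && val + lim == -2) must hold; in canonical form it is (2*b + (3/2)*tot != -3 || 3*b < 9) && lim != 10 && lim + val == -2.
Before val := tot - 2: (2*b + (3/2)*tot != -3 || 3*b < 9) && lim != 10 && lim + tot == 0
Before skip: (2*b + (3/2)*tot != -3 || 3*b < 9) && lim != 10 && lim + tot == 0
Before val := v - tot - 4: (2*b + (3/2)*tot != -3 || 3*b < 9) && lim != 10 && lim + tot == 0
Then branch requires (!(val >= b - 6)) && (forall lim_1. ((2*b + (3/2)*tot != -3 || 3*b < 9) && lim_1 != 10 && lim_1 + tot == 0)); else branch requires (2*tot < 0 ==> ((2*b + (3/2)*tot != 15 || 3*b < 36) && lim != 10 && lim + tot == 0)) && ((!(2*tot < 0)) ==> ((2*b + (3/2)*tot != -3 || 3*b < 9) && v != 16 && tot + v == 6)).
Before the if: ((3*v > -11 <==> b == -2) ==> ((!(val >= b - 6)) && (forall lim_1. ((2*b + (3/2)*tot != -3 || 3*b < 9) && lim_1 != 10 && lim_1 + tot == 0)))) && ((!(3*v > -11 <==> b == -2)) ==> ((2*tot < 0 ==> ((2*b + (3/2)*tot != 15 || 3*b < 36) && lim != 10 && lim + tot == 0)) && ((!(2*tot < 0)) ==> ((2*b + (3/2)*tot != -3 || 3*b < 9) && v != 16 && tot + v == 6))))
Answer: WP = ((3*v > -11 <==> b == -2) ==> ((!(val >= b - 6)) && (forall lim_1. ((2*b + (3/2)*tot != -3 || 3*b < 9) && lim_1 != 10 && lim_1 + tot == 0)))) && ((!(3*v > -11 <==> b == -2)) ==> ((2*tot < 0 ==> ((2*b + (3/2)*tot != 15 || 3*b < 36) && lim != 10 && lim + tot == 0)) && ((!(2*tot < 0)) ==> ((2*b + (3/2)*tot != -3 || 3*b < 9) && v != 16 && tot + v == 6))))


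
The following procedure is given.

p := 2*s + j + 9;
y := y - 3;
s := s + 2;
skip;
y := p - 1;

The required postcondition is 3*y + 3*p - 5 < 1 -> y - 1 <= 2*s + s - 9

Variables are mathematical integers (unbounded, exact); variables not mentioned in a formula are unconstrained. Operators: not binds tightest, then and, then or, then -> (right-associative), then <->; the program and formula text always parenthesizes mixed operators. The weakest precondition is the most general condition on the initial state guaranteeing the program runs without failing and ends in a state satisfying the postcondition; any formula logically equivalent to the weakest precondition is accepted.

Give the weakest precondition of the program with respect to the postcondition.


Working backward. After the program, the postcondition 3*y + 3*p - 5 < 1 -> y - 1 <= 2*s + s - 9 must hold; in canonical form it is 3*p + 3*y < 6 -> y <= 3*s - 8.
Before y := p - 1: 6*p < 9 -> p <= 3*s - 7
Before skip: 6*p < 9 -> p <= 3*s - 7
Before s := s + 2: 6*p < 9 -> p <= 3*s - 1
Before y := y - 3: 6*p < 9 -> p <= 3*s - 1
Before p := 2*s + j + 9: 6*j + 12*s < -45 -> j <= s - 10
Answer: WP = 6*j + 12*s < -45 -> j <= s - 10


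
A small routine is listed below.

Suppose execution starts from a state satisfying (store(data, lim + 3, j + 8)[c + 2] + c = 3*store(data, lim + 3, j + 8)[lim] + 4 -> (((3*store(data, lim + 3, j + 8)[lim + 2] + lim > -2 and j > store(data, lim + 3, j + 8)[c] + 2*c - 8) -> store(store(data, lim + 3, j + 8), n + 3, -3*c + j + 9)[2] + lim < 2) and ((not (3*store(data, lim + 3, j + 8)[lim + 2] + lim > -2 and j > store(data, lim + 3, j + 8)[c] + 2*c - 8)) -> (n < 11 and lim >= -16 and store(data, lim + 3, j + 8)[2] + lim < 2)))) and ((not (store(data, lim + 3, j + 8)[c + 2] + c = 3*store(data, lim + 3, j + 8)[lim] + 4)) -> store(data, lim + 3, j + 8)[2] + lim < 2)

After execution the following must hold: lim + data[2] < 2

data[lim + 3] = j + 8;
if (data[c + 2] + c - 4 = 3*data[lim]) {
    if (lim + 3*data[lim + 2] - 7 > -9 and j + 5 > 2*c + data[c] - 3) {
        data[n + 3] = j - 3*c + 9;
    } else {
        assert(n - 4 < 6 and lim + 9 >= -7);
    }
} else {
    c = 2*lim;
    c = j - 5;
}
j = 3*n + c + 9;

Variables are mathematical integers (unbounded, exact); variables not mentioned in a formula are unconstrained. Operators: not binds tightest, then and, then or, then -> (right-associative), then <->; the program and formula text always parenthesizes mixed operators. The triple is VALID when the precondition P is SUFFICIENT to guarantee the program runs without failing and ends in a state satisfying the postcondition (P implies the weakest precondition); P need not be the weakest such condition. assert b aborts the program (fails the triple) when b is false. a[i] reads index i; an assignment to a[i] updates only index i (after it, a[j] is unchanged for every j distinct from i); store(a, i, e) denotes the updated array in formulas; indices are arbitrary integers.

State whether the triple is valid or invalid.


Working backward. After the program, the postcondition lim + data[2] < 2 must hold; in canonical form it is data[2] + lim < 2.
Before j := 3*n + c + 9: data[2] + lim < 2
Then branch requires ((3*data[lim + 2] + lim > -2 and j > data[c] + 2*c - 8) -> store(data, n + 3, -3*c + j + 9)[2] + lim < 2) and ((not (3*data[lim + 2] + lim > -2 and j > data[c] + 2*c - 8)) -> (n < 10 and lim >= -16 and data[2] + lim < 2)); else branch requires data[2] + lim < 2.
Before the if: (data[c + 2] + c = 3*data[lim] + 4 -> (((3*data[lim + 2] + lim > -2 and j > data[c] + 2*c - 8) -> store(data, n + 3, -3*c + j + 9)[2] + lim < 2) and ((not (3*data[lim + 2] + lim > -2 and j > data[c] + 2*c - 8)) -> (n < 10 and lim >= -16 and data[2] + lim < 2)))) and ((not (data[c + 2] + c = 3*data[lim] + 4)) -> data[2] + lim < 2)
Before data[lim + 3] := j + 8: (store(data, lim + 3, j + 8)[c + 2] + c = 3*store(data, lim + 3, j + 8)[lim] + 4 -> (((3*store(data, lim + 3, j + 8)[lim + 2] + lim > -2 and j > store(data, lim + 3, j + 8)[c] + 2*c - 8) -> store(store(data, lim + 3, j + 8), n + 3, -3*c + j + 9)[2] + lim < 2) and ((not (3*store(data, lim + 3, j + 8)[lim + 2] + lim > -2 and j > store(data, lim + 3, j + 8)[c] + 2*c - 8)) -> (n < 10 and lim >= -16 and store(data, lim + 3, j + 8)[2] + lim < 2)))) and ((not (store(data, lim + 3, j + 8)[c + 2] + c = 3*store(data, lim + 3, j + 8)[lim] + 4)) -> store(data, lim + 3, j + 8)[2] + lim < 2)
The weakest precondition is (store(data, lim + 3, j + 8)[c + 2] + c = 3*store(data, lim + 3, j + 8)[lim] + 4 -> (((3*store(data, lim + 3, j + 8)[lim + 2] + lim > -2 and j > store(data, lim + 3, j + 8)[c] + 2*c - 8) -> store(store(data, lim + 3, j + 8), n + 3, -3*c + j + 9)[2] + lim < 2) and ((not (3*store(data, lim + 3, j + 8)[lim + 2] + lim > -2 and j > store(data, lim + 3, j + 8)[c] + 2*c - 8)) -> (n < 10 and lim >= -16 and store(data, lim + 3, j + 8)[2] + lim < 2)))) and ((not (store(data, lim + 3, j + 8)[c + 2] + c = 3*store(data, lim + 3, j + 8)[lim] + 4)) -> store(data, lim + 3, j + 8)[2] + lim < 2).
Check whether (store(data, lim + 3, j + 8)[c + 2] + c = 3*store(data, lim + 3, j + 8)[lim] + 4 -> (((3*store(data, lim + 3, j + 8)[lim + 2] + lim > -2 and j > store(data, lim + 3, j + 8)[c] + 2*c - 8) -> store(store(data, lim + 3, j + 8), n + 3, -3*c + j + 9)[2] + lim < 2) and ((not (3*store(data, lim + 3, j + 8)[lim + 2] + lim > -2 and j > store(data, lim + 3, j + 8)[c] + 2*c - 8)) -> (n < 11 and lim >= -16 and store(data, lim + 3, j + 8)[2] + lim < 2)))) and ((not (store(data, lim + 3, j + 8)[c + 2] + c = 3*store(data, lim + 3, j + 8)[lim] + 4)) -> store(data, lim + 3, j + 8)[2] + lim < 2) implies it.
Countermodel: at the initial state c = 3, data = {[1] = 11794, [2] = -27727, [3] = -1, [4] = 6, [5] = 35383, [13] = 6, elsewhere 6}, j = 0, lim = 1, n = 10, the precondition holds but the weakest precondition fails.
Answer: invalid
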